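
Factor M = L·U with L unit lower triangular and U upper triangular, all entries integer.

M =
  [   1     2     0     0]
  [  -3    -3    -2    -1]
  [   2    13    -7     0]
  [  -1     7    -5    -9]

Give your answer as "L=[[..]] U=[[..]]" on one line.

L=[[1,0,0,0],[-3,1,0,0],[2,3,1,0],[-1,3,-1,1]] U=[[1,2,0,0],[0,3,-2,-1],[0,0,-1,3],[0,0,0,-3]]

  r1 -= -3·r0 → [0,3,-2,-1]
  r2 -= 2·r0 → [0,9,-7,0]
  r3 -= -1·r0 → [0,9,-5,-9]
  r2 -= 3·r1 → [0,0,-1,3]
  r3 -= 3·r1 → [0,0,1,-6]
  r3 -= -1·r2 → [0,0,0,-3]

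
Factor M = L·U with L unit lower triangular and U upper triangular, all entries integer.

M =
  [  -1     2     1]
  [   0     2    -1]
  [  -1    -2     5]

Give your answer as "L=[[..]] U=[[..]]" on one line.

L=[[1,0,0],[0,1,0],[1,-2,1]] U=[[-1,2,1],[0,2,-1],[0,0,2]]

  r1 -= 0·r0 → [0,2,-1]
  r2 -= 1·r0 → [0,-4,4]
  r2 -= -2·r1 → [0,0,2]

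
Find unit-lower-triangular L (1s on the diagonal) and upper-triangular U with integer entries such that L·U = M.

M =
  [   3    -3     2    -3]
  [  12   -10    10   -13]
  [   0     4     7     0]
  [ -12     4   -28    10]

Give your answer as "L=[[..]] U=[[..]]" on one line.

L=[[1,0,0,0],[4,1,0,0],[0,2,1,0],[-4,-4,-4,1]] U=[[3,-3,2,-3],[0,2,2,-1],[0,0,3,2],[0,0,0,2]]

  R1 -= 4·R0 → [0,2,2,-1]
  R2 -= 0·R0 → [0,4,7,0]
  R3 -= -4·R0 → [0,-8,-20,-2]
  R2 -= 2·R1 → [0,0,3,2]
  R3 -= -4·R1 → [0,0,-12,-6]
  R3 -= -4·R2 → [0,0,0,2]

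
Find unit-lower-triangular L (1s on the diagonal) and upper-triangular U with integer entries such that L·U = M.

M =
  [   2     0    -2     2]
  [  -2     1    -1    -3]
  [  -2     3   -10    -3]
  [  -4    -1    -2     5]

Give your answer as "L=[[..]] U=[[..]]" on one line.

L=[[1,0,0,0],[-1,1,0,0],[-1,3,1,0],[-2,-1,3,1]] U=[[2,0,-2,2],[0,1,-3,-1],[0,0,-3,2],[0,0,0,2]]

  row1 -= -1·row0 → [0,1,-3,-1]
  row2 -= -1·row0 → [0,3,-12,-1]
  row3 -= -2·row0 → [0,-1,-6,9]
  row2 -= 3·row1 → [0,0,-3,2]
  row3 -= -1·row1 → [0,0,-9,8]
  row3 -= 3·row2 → [0,0,0,2]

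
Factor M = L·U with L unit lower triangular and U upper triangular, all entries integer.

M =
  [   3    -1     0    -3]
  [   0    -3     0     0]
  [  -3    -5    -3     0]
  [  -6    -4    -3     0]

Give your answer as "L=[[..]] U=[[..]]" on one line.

L=[[1,0,0,0],[0,1,0,0],[-1,2,1,0],[-2,2,1,1]] U=[[3,-1,0,-3],[0,-3,0,0],[0,0,-3,-3],[0,0,0,-3]]

  r1 -= 0·r0 → [0,-3,0,0]
  r2 -= -1·r0 → [0,-6,-3,-3]
  r3 -= -2·r0 → [0,-6,-3,-6]
  r2 -= 2·r1 → [0,0,-3,-3]
  r3 -= 2·r1 → [0,0,-3,-6]
  r3 -= 1·r2 → [0,0,0,-3]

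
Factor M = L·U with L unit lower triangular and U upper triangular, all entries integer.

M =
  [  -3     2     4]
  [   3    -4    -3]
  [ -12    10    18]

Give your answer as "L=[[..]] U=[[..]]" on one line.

L=[[1,0,0],[-1,1,0],[4,-1,1]] U=[[-3,2,4],[0,-2,1],[0,0,3]]

  R1 -= -1·R0 → [0,-2,1]
  R2 -= 4·R0 → [0,2,2]
  R2 -= -1·R1 → [0,0,3]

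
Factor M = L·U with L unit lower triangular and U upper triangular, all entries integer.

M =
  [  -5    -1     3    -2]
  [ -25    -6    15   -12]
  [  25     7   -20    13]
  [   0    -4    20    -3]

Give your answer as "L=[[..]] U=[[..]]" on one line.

  R1 -= 5·R0 → [0,-1,0,-2]
  R2 -= -5·R0 → [0,2,-5,3]
  R3 -= 0·R0 → [0,-4,20,-3]
  R2 -= -2·R1 → [0,0,-5,-1]
  R3 -= 4·R1 → [0,0,20,5]
  R3 -= -4·R2 → [0,0,0,1]

L=[[1,0,0,0],[5,1,0,0],[-5,-2,1,0],[0,4,-4,1]] U=[[-5,-1,3,-2],[0,-1,0,-2],[0,0,-5,-1],[0,0,0,1]]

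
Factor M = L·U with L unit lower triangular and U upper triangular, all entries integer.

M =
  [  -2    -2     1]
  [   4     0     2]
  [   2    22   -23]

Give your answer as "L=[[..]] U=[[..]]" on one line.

  r1 -= -2·r0 → [0,-4,4]
  r2 -= -1·r0 → [0,20,-22]
  r2 -= -5·r1 → [0,0,-2]

L=[[1,0,0],[-2,1,0],[-1,-5,1]] U=[[-2,-2,1],[0,-4,4],[0,0,-2]]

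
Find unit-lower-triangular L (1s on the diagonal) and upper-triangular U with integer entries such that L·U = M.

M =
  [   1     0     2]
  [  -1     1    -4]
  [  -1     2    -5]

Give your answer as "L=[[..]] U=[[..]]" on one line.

L=[[1,0,0],[-1,1,0],[-1,2,1]] U=[[1,0,2],[0,1,-2],[0,0,1]]

  r1 -= -1·r0 → [0,1,-2]
  r2 -= -1·r0 → [0,2,-3]
  r2 -= 2·r1 → [0,0,1]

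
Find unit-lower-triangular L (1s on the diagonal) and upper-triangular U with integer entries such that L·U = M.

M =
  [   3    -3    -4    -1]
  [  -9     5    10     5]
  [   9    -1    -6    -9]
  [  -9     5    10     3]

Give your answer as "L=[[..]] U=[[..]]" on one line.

  r1 -= -3·r0 → [0,-4,-2,2]
  r2 -= 3·r0 → [0,8,6,-6]
  r3 -= -3·r0 → [0,-4,-2,0]
  r2 -= -2·r1 → [0,0,2,-2]
  r3 -= 1·r1 → [0,0,0,-2]
  r3 -= 0·r2 → [0,0,0,-2]

L=[[1,0,0,0],[-3,1,0,0],[3,-2,1,0],[-3,1,0,1]] U=[[3,-3,-4,-1],[0,-4,-2,2],[0,0,2,-2],[0,0,0,-2]]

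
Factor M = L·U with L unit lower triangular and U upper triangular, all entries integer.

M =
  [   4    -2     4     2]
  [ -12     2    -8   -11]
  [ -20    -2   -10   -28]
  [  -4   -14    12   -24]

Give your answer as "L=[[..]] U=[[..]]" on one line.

  R1 -= -3·R0 → [0,-4,4,-5]
  R2 -= -5·R0 → [0,-12,10,-18]
  R3 -= -1·R0 → [0,-16,16,-22]
  R2 -= 3·R1 → [0,0,-2,-3]
  R3 -= 4·R1 → [0,0,0,-2]
  R3 -= 0·R2 → [0,0,0,-2]

L=[[1,0,0,0],[-3,1,0,0],[-5,3,1,0],[-1,4,0,1]] U=[[4,-2,4,2],[0,-4,4,-5],[0,0,-2,-3],[0,0,0,-2]]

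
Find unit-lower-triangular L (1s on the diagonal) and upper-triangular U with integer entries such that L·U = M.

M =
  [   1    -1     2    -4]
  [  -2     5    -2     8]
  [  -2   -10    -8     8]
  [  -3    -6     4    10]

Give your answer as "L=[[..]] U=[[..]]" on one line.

L=[[1,0,0,0],[-2,1,0,0],[-2,-4,1,0],[-3,-3,4,1]] U=[[1,-1,2,-4],[0,3,2,0],[0,0,4,0],[0,0,0,-2]]

  r1 -= -2·r0 → [0,3,2,0]
  r2 -= -2·r0 → [0,-12,-4,0]
  r3 -= -3·r0 → [0,-9,10,-2]
  r2 -= -4·r1 → [0,0,4,0]
  r3 -= -3·r1 → [0,0,16,-2]
  r3 -= 4·r2 → [0,0,0,-2]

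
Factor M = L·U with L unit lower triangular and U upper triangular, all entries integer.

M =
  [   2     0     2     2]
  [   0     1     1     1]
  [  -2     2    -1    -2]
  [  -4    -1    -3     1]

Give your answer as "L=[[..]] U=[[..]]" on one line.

  R1 -= 0·R0 → [0,1,1,1]
  R2 -= -1·R0 → [0,2,1,0]
  R3 -= -2·R0 → [0,-1,1,5]
  R2 -= 2·R1 → [0,0,-1,-2]
  R3 -= -1·R1 → [0,0,2,6]
  R3 -= -2·R2 → [0,0,0,2]

L=[[1,0,0,0],[0,1,0,0],[-1,2,1,0],[-2,-1,-2,1]] U=[[2,0,2,2],[0,1,1,1],[0,0,-1,-2],[0,0,0,2]]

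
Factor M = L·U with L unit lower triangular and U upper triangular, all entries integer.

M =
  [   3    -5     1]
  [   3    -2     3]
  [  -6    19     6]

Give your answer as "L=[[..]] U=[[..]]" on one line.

  row1 -= 1·row0 → [0,3,2]
  row2 -= -2·row0 → [0,9,8]
  row2 -= 3·row1 → [0,0,2]

L=[[1,0,0],[1,1,0],[-2,3,1]] U=[[3,-5,1],[0,3,2],[0,0,2]]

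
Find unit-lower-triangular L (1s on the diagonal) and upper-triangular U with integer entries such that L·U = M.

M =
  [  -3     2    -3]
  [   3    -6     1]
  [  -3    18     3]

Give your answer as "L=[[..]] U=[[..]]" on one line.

L=[[1,0,0],[-1,1,0],[1,-4,1]] U=[[-3,2,-3],[0,-4,-2],[0,0,-2]]

  r1 -= -1·r0 → [0,-4,-2]
  r2 -= 1·r0 → [0,16,6]
  r2 -= -4·r1 → [0,0,-2]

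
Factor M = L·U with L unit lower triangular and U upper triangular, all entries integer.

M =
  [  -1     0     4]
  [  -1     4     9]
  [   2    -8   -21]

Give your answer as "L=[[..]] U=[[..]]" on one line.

  row1 -= 1·row0 → [0,4,5]
  row2 -= -2·row0 → [0,-8,-13]
  row2 -= -2·row1 → [0,0,-3]

L=[[1,0,0],[1,1,0],[-2,-2,1]] U=[[-1,0,4],[0,4,5],[0,0,-3]]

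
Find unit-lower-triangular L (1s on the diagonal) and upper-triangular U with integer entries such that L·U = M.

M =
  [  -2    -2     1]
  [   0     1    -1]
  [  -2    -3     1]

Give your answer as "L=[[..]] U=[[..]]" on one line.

L=[[1,0,0],[0,1,0],[1,-1,1]] U=[[-2,-2,1],[0,1,-1],[0,0,-1]]

  R1 -= 0·R0 → [0,1,-1]
  R2 -= 1·R0 → [0,-1,0]
  R2 -= -1·R1 → [0,0,-1]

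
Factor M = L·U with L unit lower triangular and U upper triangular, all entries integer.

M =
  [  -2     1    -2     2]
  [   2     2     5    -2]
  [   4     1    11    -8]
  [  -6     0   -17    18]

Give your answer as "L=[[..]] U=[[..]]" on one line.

  row1 -= -1·row0 → [0,3,3,0]
  row2 -= -2·row0 → [0,3,7,-4]
  row3 -= 3·row0 → [0,-3,-11,12]
  row2 -= 1·row1 → [0,0,4,-4]
  row3 -= -1·row1 → [0,0,-8,12]
  row3 -= -2·row2 → [0,0,0,4]

L=[[1,0,0,0],[-1,1,0,0],[-2,1,1,0],[3,-1,-2,1]] U=[[-2,1,-2,2],[0,3,3,0],[0,0,4,-4],[0,0,0,4]]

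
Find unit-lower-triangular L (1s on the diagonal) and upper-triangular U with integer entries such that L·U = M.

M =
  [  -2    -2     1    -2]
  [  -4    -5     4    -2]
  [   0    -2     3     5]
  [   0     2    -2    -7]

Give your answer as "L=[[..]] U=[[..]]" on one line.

  row1 -= 2·row0 → [0,-1,2,2]
  row2 -= 0·row0 → [0,-2,3,5]
  row3 -= 0·row0 → [0,2,-2,-7]
  row2 -= 2·row1 → [0,0,-1,1]
  row3 -= -2·row1 → [0,0,2,-3]
  row3 -= -2·row2 → [0,0,0,-1]

L=[[1,0,0,0],[2,1,0,0],[0,2,1,0],[0,-2,-2,1]] U=[[-2,-2,1,-2],[0,-1,2,2],[0,0,-1,1],[0,0,0,-1]]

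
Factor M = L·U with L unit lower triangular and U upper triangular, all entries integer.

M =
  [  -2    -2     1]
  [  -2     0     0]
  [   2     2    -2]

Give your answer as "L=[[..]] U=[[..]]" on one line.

L=[[1,0,0],[1,1,0],[-1,0,1]] U=[[-2,-2,1],[0,2,-1],[0,0,-1]]

  r1 -= 1·r0 → [0,2,-1]
  r2 -= -1·r0 → [0,0,-1]
  r2 -= 0·r1 → [0,0,-1]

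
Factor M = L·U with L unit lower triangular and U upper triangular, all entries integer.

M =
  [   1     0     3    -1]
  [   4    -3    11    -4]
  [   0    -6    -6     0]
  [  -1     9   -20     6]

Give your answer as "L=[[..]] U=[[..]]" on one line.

L=[[1,0,0,0],[4,1,0,0],[0,2,1,0],[-1,-3,5,1]] U=[[1,0,3,-1],[0,-3,-1,0],[0,0,-4,0],[0,0,0,5]]

  row1 -= 4·row0 → [0,-3,-1,0]
  row2 -= 0·row0 → [0,-6,-6,0]
  row3 -= -1·row0 → [0,9,-17,5]
  row2 -= 2·row1 → [0,0,-4,0]
  row3 -= -3·row1 → [0,0,-20,5]
  row3 -= 5·row2 → [0,0,0,5]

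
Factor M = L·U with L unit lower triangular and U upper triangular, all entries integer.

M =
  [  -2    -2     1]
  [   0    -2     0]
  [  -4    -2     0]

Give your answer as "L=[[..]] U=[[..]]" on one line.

L=[[1,0,0],[0,1,0],[2,-1,1]] U=[[-2,-2,1],[0,-2,0],[0,0,-2]]

  row1 -= 0·row0 → [0,-2,0]
  row2 -= 2·row0 → [0,2,-2]
  row2 -= -1·row1 → [0,0,-2]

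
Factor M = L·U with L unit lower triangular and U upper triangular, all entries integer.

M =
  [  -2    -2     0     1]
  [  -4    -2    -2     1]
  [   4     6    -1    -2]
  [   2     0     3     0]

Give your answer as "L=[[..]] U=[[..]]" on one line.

  row1 -= 2·row0 → [0,2,-2,-1]
  row2 -= -2·row0 → [0,2,-1,0]
  row3 -= -1·row0 → [0,-2,3,1]
  row2 -= 1·row1 → [0,0,1,1]
  row3 -= -1·row1 → [0,0,1,0]
  row3 -= 1·row2 → [0,0,0,-1]

L=[[1,0,0,0],[2,1,0,0],[-2,1,1,0],[-1,-1,1,1]] U=[[-2,-2,0,1],[0,2,-2,-1],[0,0,1,1],[0,0,0,-1]]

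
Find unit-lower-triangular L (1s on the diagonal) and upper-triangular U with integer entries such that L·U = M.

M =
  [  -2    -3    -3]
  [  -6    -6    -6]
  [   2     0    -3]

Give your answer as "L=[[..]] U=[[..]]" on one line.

  R1 -= 3·R0 → [0,3,3]
  R2 -= -1·R0 → [0,-3,-6]
  R2 -= -1·R1 → [0,0,-3]

L=[[1,0,0],[3,1,0],[-1,-1,1]] U=[[-2,-3,-3],[0,3,3],[0,0,-3]]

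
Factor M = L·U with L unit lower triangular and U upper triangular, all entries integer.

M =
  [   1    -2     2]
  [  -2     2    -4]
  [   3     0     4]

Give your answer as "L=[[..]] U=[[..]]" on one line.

L=[[1,0,0],[-2,1,0],[3,-3,1]] U=[[1,-2,2],[0,-2,0],[0,0,-2]]

  row1 -= -2·row0 → [0,-2,0]
  row2 -= 3·row0 → [0,6,-2]
  row2 -= -3·row1 → [0,0,-2]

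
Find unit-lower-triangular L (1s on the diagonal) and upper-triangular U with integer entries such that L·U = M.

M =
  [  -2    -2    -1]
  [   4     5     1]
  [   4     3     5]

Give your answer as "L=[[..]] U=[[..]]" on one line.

  R1 -= -2·R0 → [0,1,-1]
  R2 -= -2·R0 → [0,-1,3]
  R2 -= -1·R1 → [0,0,2]

L=[[1,0,0],[-2,1,0],[-2,-1,1]] U=[[-2,-2,-1],[0,1,-1],[0,0,2]]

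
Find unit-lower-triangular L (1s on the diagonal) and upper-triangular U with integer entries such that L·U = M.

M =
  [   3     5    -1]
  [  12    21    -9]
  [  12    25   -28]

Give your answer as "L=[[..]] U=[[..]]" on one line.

L=[[1,0,0],[4,1,0],[4,5,1]] U=[[3,5,-1],[0,1,-5],[0,0,1]]

  row1 -= 4·row0 → [0,1,-5]
  row2 -= 4·row0 → [0,5,-24]
  row2 -= 5·row1 → [0,0,1]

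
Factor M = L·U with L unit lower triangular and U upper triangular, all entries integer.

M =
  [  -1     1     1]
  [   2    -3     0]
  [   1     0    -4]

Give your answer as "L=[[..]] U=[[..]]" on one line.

L=[[1,0,0],[-2,1,0],[-1,-1,1]] U=[[-1,1,1],[0,-1,2],[0,0,-1]]

  R1 -= -2·R0 → [0,-1,2]
  R2 -= -1·R0 → [0,1,-3]
  R2 -= -1·R1 → [0,0,-1]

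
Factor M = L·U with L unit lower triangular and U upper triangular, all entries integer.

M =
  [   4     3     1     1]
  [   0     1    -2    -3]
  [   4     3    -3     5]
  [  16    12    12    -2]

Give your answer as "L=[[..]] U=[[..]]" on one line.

  row1 -= 0·row0 → [0,1,-2,-3]
  row2 -= 1·row0 → [0,0,-4,4]
  row3 -= 4·row0 → [0,0,8,-6]
  row2 -= 0·row1 → [0,0,-4,4]
  row3 -= 0·row1 → [0,0,8,-6]
  row3 -= -2·row2 → [0,0,0,2]

L=[[1,0,0,0],[0,1,0,0],[1,0,1,0],[4,0,-2,1]] U=[[4,3,1,1],[0,1,-2,-3],[0,0,-4,4],[0,0,0,2]]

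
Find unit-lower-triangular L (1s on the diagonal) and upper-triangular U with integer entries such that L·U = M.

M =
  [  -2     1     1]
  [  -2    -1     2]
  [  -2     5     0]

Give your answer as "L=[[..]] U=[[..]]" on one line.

L=[[1,0,0],[1,1,0],[1,-2,1]] U=[[-2,1,1],[0,-2,1],[0,0,1]]

  R1 -= 1·R0 → [0,-2,1]
  R2 -= 1·R0 → [0,4,-1]
  R2 -= -2·R1 → [0,0,1]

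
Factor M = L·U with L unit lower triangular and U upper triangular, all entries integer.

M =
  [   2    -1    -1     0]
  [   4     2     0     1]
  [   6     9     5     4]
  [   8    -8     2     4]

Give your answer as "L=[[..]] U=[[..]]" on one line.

L=[[1,0,0,0],[2,1,0,0],[3,3,1,0],[4,-1,4,1]] U=[[2,-1,-1,0],[0,4,2,1],[0,0,2,1],[0,0,0,1]]

  row1 -= 2·row0 → [0,4,2,1]
  row2 -= 3·row0 → [0,12,8,4]
  row3 -= 4·row0 → [0,-4,6,4]
  row2 -= 3·row1 → [0,0,2,1]
  row3 -= -1·row1 → [0,0,8,5]
  row3 -= 4·row2 → [0,0,0,1]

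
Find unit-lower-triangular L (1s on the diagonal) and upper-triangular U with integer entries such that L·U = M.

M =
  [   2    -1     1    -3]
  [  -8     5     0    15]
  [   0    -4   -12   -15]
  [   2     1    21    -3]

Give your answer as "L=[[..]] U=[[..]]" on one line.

L=[[1,0,0,0],[-4,1,0,0],[0,-4,1,0],[1,2,3,1]] U=[[2,-1,1,-3],[0,1,4,3],[0,0,4,-3],[0,0,0,3]]

  r1 -= -4·r0 → [0,1,4,3]
  r2 -= 0·r0 → [0,-4,-12,-15]
  r3 -= 1·r0 → [0,2,20,0]
  r2 -= -4·r1 → [0,0,4,-3]
  r3 -= 2·r1 → [0,0,12,-6]
  r3 -= 3·r2 → [0,0,0,3]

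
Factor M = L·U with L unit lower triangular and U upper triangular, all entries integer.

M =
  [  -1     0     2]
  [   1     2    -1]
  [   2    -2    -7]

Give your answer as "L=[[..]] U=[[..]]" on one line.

L=[[1,0,0],[-1,1,0],[-2,-1,1]] U=[[-1,0,2],[0,2,1],[0,0,-2]]

  row1 -= -1·row0 → [0,2,1]
  row2 -= -2·row0 → [0,-2,-3]
  row2 -= -1·row1 → [0,0,-2]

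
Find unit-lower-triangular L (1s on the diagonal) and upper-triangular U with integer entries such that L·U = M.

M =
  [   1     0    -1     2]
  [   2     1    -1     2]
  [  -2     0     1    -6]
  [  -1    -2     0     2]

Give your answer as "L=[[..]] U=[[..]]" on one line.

L=[[1,0,0,0],[2,1,0,0],[-2,0,1,0],[-1,-2,-1,1]] U=[[1,0,-1,2],[0,1,1,-2],[0,0,-1,-2],[0,0,0,-2]]

  r1 -= 2·r0 → [0,1,1,-2]
  r2 -= -2·r0 → [0,0,-1,-2]
  r3 -= -1·r0 → [0,-2,-1,4]
  r2 -= 0·r1 → [0,0,-1,-2]
  r3 -= -2·r1 → [0,0,1,0]
  r3 -= -1·r2 → [0,0,0,-2]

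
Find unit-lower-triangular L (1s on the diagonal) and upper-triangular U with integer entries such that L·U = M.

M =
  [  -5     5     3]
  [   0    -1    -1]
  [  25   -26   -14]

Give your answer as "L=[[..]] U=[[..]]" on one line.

  row1 -= 0·row0 → [0,-1,-1]
  row2 -= -5·row0 → [0,-1,1]
  row2 -= 1·row1 → [0,0,2]

L=[[1,0,0],[0,1,0],[-5,1,1]] U=[[-5,5,3],[0,-1,-1],[0,0,2]]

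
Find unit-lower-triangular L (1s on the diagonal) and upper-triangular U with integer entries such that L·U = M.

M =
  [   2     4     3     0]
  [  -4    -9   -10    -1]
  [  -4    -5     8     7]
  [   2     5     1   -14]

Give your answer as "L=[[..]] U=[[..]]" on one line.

L=[[1,0,0,0],[-2,1,0,0],[-2,-3,1,0],[1,-1,-3,1]] U=[[2,4,3,0],[0,-1,-4,-1],[0,0,2,4],[0,0,0,-3]]

  r1 -= -2·r0 → [0,-1,-4,-1]
  r2 -= -2·r0 → [0,3,14,7]
  r3 -= 1·r0 → [0,1,-2,-14]
  r2 -= -3·r1 → [0,0,2,4]
  r3 -= -1·r1 → [0,0,-6,-15]
  r3 -= -3·r2 → [0,0,0,-3]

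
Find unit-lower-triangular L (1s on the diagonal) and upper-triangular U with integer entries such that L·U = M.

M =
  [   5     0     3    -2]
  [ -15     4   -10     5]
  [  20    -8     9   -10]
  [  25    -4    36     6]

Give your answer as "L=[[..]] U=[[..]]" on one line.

L=[[1,0,0,0],[-3,1,0,0],[4,-2,1,0],[5,-1,-4,1]] U=[[5,0,3,-2],[0,4,-1,-1],[0,0,-5,-4],[0,0,0,-1]]

  row1 -= -3·row0 → [0,4,-1,-1]
  row2 -= 4·row0 → [0,-8,-3,-2]
  row3 -= 5·row0 → [0,-4,21,16]
  row2 -= -2·row1 → [0,0,-5,-4]
  row3 -= -1·row1 → [0,0,20,15]
  row3 -= -4·row2 → [0,0,0,-1]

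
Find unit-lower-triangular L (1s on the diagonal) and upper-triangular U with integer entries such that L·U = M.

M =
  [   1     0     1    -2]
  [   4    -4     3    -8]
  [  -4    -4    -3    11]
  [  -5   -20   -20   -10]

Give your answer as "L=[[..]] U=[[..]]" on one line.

L=[[1,0,0,0],[4,1,0,0],[-4,1,1,0],[-5,5,-5,1]] U=[[1,0,1,-2],[0,-4,-1,0],[0,0,2,3],[0,0,0,-5]]

  row1 -= 4·row0 → [0,-4,-1,0]
  row2 -= -4·row0 → [0,-4,1,3]
  row3 -= -5·row0 → [0,-20,-15,-20]
  row2 -= 1·row1 → [0,0,2,3]
  row3 -= 5·row1 → [0,0,-10,-20]
  row3 -= -5·row2 → [0,0,0,-5]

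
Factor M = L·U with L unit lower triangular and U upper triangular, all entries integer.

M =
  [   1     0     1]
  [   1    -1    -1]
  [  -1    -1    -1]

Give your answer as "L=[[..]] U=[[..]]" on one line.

  row1 -= 1·row0 → [0,-1,-2]
  row2 -= -1·row0 → [0,-1,0]
  row2 -= 1·row1 → [0,0,2]

L=[[1,0,0],[1,1,0],[-1,1,1]] U=[[1,0,1],[0,-1,-2],[0,0,2]]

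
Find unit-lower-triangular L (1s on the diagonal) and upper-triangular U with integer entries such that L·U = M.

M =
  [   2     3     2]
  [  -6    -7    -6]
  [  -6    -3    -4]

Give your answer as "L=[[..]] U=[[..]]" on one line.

L=[[1,0,0],[-3,1,0],[-3,3,1]] U=[[2,3,2],[0,2,0],[0,0,2]]

  row1 -= -3·row0 → [0,2,0]
  row2 -= -3·row0 → [0,6,2]
  row2 -= 3·row1 → [0,0,2]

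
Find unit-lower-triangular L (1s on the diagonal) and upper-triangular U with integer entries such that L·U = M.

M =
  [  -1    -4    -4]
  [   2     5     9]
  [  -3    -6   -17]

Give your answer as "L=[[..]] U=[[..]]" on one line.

  row1 -= -2·row0 → [0,-3,1]
  row2 -= 3·row0 → [0,6,-5]
  row2 -= -2·row1 → [0,0,-3]

L=[[1,0,0],[-2,1,0],[3,-2,1]] U=[[-1,-4,-4],[0,-3,1],[0,0,-3]]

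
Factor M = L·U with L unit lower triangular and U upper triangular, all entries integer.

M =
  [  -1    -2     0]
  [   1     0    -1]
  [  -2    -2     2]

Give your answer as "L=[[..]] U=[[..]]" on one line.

L=[[1,0,0],[-1,1,0],[2,-1,1]] U=[[-1,-2,0],[0,-2,-1],[0,0,1]]

  R1 -= -1·R0 → [0,-2,-1]
  R2 -= 2·R0 → [0,2,2]
  R2 -= -1·R1 → [0,0,1]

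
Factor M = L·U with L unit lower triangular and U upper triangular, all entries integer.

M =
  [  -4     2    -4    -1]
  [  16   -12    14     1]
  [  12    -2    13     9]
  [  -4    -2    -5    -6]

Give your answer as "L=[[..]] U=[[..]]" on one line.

  r1 -= -4·r0 → [0,-4,-2,-3]
  r2 -= -3·r0 → [0,4,1,6]
  r3 -= 1·r0 → [0,-4,-1,-5]
  r2 -= -1·r1 → [0,0,-1,3]
  r3 -= 1·r1 → [0,0,1,-2]
  r3 -= -1·r2 → [0,0,0,1]

L=[[1,0,0,0],[-4,1,0,0],[-3,-1,1,0],[1,1,-1,1]] U=[[-4,2,-4,-1],[0,-4,-2,-3],[0,0,-1,3],[0,0,0,1]]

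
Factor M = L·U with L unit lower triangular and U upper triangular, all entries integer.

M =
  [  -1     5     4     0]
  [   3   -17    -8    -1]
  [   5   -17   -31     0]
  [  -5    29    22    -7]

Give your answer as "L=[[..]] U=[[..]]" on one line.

  R1 -= -3·R0 → [0,-2,4,-1]
  R2 -= -5·R0 → [0,8,-11,0]
  R3 -= 5·R0 → [0,4,2,-7]
  R2 -= -4·R1 → [0,0,5,-4]
  R3 -= -2·R1 → [0,0,10,-9]
  R3 -= 2·R2 → [0,0,0,-1]

L=[[1,0,0,0],[-3,1,0,0],[-5,-4,1,0],[5,-2,2,1]] U=[[-1,5,4,0],[0,-2,4,-1],[0,0,5,-4],[0,0,0,-1]]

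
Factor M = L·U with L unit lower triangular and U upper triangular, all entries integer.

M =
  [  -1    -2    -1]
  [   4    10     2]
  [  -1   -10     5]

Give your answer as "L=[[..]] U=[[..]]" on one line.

L=[[1,0,0],[-4,1,0],[1,-4,1]] U=[[-1,-2,-1],[0,2,-2],[0,0,-2]]

  row1 -= -4·row0 → [0,2,-2]
  row2 -= 1·row0 → [0,-8,6]
  row2 -= -4·row1 → [0,0,-2]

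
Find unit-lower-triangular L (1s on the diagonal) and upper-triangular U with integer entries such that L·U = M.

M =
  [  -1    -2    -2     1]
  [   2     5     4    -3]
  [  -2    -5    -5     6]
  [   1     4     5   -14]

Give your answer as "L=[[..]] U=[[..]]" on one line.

  R1 -= -2·R0 → [0,1,0,-1]
  R2 -= 2·R0 → [0,-1,-1,4]
  R3 -= -1·R0 → [0,2,3,-13]
  R2 -= -1·R1 → [0,0,-1,3]
  R3 -= 2·R1 → [0,0,3,-11]
  R3 -= -3·R2 → [0,0,0,-2]

L=[[1,0,0,0],[-2,1,0,0],[2,-1,1,0],[-1,2,-3,1]] U=[[-1,-2,-2,1],[0,1,0,-1],[0,0,-1,3],[0,0,0,-2]]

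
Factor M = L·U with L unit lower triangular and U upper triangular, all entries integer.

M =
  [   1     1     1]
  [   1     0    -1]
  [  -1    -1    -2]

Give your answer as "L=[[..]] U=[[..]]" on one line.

  R1 -= 1·R0 → [0,-1,-2]
  R2 -= -1·R0 → [0,0,-1]
  R2 -= 0·R1 → [0,0,-1]

L=[[1,0,0],[1,1,0],[-1,0,1]] U=[[1,1,1],[0,-1,-2],[0,0,-1]]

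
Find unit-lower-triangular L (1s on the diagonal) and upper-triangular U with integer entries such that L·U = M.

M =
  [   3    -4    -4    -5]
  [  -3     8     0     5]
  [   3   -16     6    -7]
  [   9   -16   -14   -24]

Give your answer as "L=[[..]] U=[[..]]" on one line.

L=[[1,0,0,0],[-1,1,0,0],[1,-3,1,0],[3,-1,3,1]] U=[[3,-4,-4,-5],[0,4,-4,0],[0,0,-2,-2],[0,0,0,-3]]

  r1 -= -1·r0 → [0,4,-4,0]
  r2 -= 1·r0 → [0,-12,10,-2]
  r3 -= 3·r0 → [0,-4,-2,-9]
  r2 -= -3·r1 → [0,0,-2,-2]
  r3 -= -1·r1 → [0,0,-6,-9]
  r3 -= 3·r2 → [0,0,0,-3]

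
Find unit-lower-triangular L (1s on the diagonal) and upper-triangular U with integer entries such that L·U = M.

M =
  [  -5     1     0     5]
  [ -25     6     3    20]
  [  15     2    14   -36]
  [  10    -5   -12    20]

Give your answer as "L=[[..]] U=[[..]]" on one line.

  r1 -= 5·r0 → [0,1,3,-5]
  r2 -= -3·r0 → [0,5,14,-21]
  r3 -= -2·r0 → [0,-3,-12,30]
  r2 -= 5·r1 → [0,0,-1,4]
  r3 -= -3·r1 → [0,0,-3,15]
  r3 -= 3·r2 → [0,0,0,3]

L=[[1,0,0,0],[5,1,0,0],[-3,5,1,0],[-2,-3,3,1]] U=[[-5,1,0,5],[0,1,3,-5],[0,0,-1,4],[0,0,0,3]]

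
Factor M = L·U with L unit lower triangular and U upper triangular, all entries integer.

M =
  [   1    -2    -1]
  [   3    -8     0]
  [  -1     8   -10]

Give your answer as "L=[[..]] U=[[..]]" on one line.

L=[[1,0,0],[3,1,0],[-1,-3,1]] U=[[1,-2,-1],[0,-2,3],[0,0,-2]]

  r1 -= 3·r0 → [0,-2,3]
  r2 -= -1·r0 → [0,6,-11]
  r2 -= -3·r1 → [0,0,-2]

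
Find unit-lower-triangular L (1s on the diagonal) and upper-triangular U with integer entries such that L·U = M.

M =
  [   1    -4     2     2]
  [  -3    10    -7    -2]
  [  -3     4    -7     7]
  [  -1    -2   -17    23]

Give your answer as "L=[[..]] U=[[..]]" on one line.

L=[[1,0,0,0],[-3,1,0,0],[-3,4,1,0],[-1,3,-4,1]] U=[[1,-4,2,2],[0,-2,-1,4],[0,0,3,-3],[0,0,0,1]]

  row1 -= -3·row0 → [0,-2,-1,4]
  row2 -= -3·row0 → [0,-8,-1,13]
  row3 -= -1·row0 → [0,-6,-15,25]
  row2 -= 4·row1 → [0,0,3,-3]
  row3 -= 3·row1 → [0,0,-12,13]
  row3 -= -4·row2 → [0,0,0,1]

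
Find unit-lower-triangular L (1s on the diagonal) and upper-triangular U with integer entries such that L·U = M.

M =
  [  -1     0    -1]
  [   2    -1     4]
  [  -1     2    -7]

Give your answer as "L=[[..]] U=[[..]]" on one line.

  R1 -= -2·R0 → [0,-1,2]
  R2 -= 1·R0 → [0,2,-6]
  R2 -= -2·R1 → [0,0,-2]

L=[[1,0,0],[-2,1,0],[1,-2,1]] U=[[-1,0,-1],[0,-1,2],[0,0,-2]]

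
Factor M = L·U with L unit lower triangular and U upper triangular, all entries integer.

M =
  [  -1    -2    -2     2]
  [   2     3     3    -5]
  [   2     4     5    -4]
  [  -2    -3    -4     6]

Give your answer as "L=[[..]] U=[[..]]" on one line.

L=[[1,0,0,0],[-2,1,0,0],[-2,0,1,0],[2,-1,-1,1]] U=[[-1,-2,-2,2],[0,-1,-1,-1],[0,0,1,0],[0,0,0,1]]

  r1 -= -2·r0 → [0,-1,-1,-1]
  r2 -= -2·r0 → [0,0,1,0]
  r3 -= 2·r0 → [0,1,0,2]
  r2 -= 0·r1 → [0,0,1,0]
  r3 -= -1·r1 → [0,0,-1,1]
  r3 -= -1·r2 → [0,0,0,1]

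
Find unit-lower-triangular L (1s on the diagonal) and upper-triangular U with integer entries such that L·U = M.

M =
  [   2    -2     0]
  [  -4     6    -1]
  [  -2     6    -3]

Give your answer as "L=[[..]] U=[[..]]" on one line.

  r1 -= -2·r0 → [0,2,-1]
  r2 -= -1·r0 → [0,4,-3]
  r2 -= 2·r1 → [0,0,-1]

L=[[1,0,0],[-2,1,0],[-1,2,1]] U=[[2,-2,0],[0,2,-1],[0,0,-1]]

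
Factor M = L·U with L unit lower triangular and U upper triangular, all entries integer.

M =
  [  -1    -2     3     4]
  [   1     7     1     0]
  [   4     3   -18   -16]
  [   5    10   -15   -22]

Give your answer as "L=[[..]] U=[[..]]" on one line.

  R1 -= -1·R0 → [0,5,4,4]
  R2 -= -4·R0 → [0,-5,-6,0]
  R3 -= -5·R0 → [0,0,0,-2]
  R2 -= -1·R1 → [0,0,-2,4]
  R3 -= 0·R1 → [0,0,0,-2]
  R3 -= 0·R2 → [0,0,0,-2]

L=[[1,0,0,0],[-1,1,0,0],[-4,-1,1,0],[-5,0,0,1]] U=[[-1,-2,3,4],[0,5,4,4],[0,0,-2,4],[0,0,0,-2]]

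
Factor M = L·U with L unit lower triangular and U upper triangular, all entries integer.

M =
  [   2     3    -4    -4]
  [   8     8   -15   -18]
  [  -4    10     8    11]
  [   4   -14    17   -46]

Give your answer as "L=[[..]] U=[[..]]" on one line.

  R1 -= 4·R0 → [0,-4,1,-2]
  R2 -= -2·R0 → [0,16,0,3]
  R3 -= 2·R0 → [0,-20,25,-38]
  R2 -= -4·R1 → [0,0,4,-5]
  R3 -= 5·R1 → [0,0,20,-28]
  R3 -= 5·R2 → [0,0,0,-3]

L=[[1,0,0,0],[4,1,0,0],[-2,-4,1,0],[2,5,5,1]] U=[[2,3,-4,-4],[0,-4,1,-2],[0,0,4,-5],[0,0,0,-3]]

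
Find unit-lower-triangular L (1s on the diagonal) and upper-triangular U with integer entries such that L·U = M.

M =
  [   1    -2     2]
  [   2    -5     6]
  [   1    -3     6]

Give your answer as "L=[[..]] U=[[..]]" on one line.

L=[[1,0,0],[2,1,0],[1,1,1]] U=[[1,-2,2],[0,-1,2],[0,0,2]]

  row1 -= 2·row0 → [0,-1,2]
  row2 -= 1·row0 → [0,-1,4]
  row2 -= 1·row1 → [0,0,2]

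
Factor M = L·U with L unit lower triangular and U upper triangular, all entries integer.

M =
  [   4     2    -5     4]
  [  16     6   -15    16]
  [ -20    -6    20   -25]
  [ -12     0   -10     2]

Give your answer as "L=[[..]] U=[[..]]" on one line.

L=[[1,0,0,0],[4,1,0,0],[-5,-2,1,0],[-3,-3,-2,1]] U=[[4,2,-5,4],[0,-2,5,0],[0,0,5,-5],[0,0,0,4]]

  r1 -= 4·r0 → [0,-2,5,0]
  r2 -= -5·r0 → [0,4,-5,-5]
  r3 -= -3·r0 → [0,6,-25,14]
  r2 -= -2·r1 → [0,0,5,-5]
  r3 -= -3·r1 → [0,0,-10,14]
  r3 -= -2·r2 → [0,0,0,4]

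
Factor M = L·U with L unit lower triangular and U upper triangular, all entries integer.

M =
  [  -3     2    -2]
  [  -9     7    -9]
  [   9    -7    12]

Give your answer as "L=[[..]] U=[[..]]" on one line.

L=[[1,0,0],[3,1,0],[-3,-1,1]] U=[[-3,2,-2],[0,1,-3],[0,0,3]]

  R1 -= 3·R0 → [0,1,-3]
  R2 -= -3·R0 → [0,-1,6]
  R2 -= -1·R1 → [0,0,3]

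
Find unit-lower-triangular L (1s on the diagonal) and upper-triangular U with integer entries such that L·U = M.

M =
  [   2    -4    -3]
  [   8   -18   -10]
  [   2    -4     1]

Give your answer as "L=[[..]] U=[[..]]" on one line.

  row1 -= 4·row0 → [0,-2,2]
  row2 -= 1·row0 → [0,0,4]
  row2 -= 0·row1 → [0,0,4]

L=[[1,0,0],[4,1,0],[1,0,1]] U=[[2,-4,-3],[0,-2,2],[0,0,4]]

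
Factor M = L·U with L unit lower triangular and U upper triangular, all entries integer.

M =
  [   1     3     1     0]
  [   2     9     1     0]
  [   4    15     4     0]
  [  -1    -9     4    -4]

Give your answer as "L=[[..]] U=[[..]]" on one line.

  r1 -= 2·r0 → [0,3,-1,0]
  r2 -= 4·r0 → [0,3,0,0]
  r3 -= -1·r0 → [0,-6,5,-4]
  r2 -= 1·r1 → [0,0,1,0]
  r3 -= -2·r1 → [0,0,3,-4]
  r3 -= 3·r2 → [0,0,0,-4]

L=[[1,0,0,0],[2,1,0,0],[4,1,1,0],[-1,-2,3,1]] U=[[1,3,1,0],[0,3,-1,0],[0,0,1,0],[0,0,0,-4]]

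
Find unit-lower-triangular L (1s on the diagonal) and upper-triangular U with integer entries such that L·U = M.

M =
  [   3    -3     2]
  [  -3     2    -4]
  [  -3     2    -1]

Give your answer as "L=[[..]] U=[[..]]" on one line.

  R1 -= -1·R0 → [0,-1,-2]
  R2 -= -1·R0 → [0,-1,1]
  R2 -= 1·R1 → [0,0,3]

L=[[1,0,0],[-1,1,0],[-1,1,1]] U=[[3,-3,2],[0,-1,-2],[0,0,3]]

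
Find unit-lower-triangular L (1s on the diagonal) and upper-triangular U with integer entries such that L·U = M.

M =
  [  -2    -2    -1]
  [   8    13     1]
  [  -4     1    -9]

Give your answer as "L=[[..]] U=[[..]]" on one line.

L=[[1,0,0],[-4,1,0],[2,1,1]] U=[[-2,-2,-1],[0,5,-3],[0,0,-4]]

  r1 -= -4·r0 → [0,5,-3]
  r2 -= 2·r0 → [0,5,-7]
  r2 -= 1·r1 → [0,0,-4]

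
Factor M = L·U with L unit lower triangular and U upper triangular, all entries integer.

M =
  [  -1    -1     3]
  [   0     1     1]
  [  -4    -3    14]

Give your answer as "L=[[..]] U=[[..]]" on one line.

  row1 -= 0·row0 → [0,1,1]
  row2 -= 4·row0 → [0,1,2]
  row2 -= 1·row1 → [0,0,1]

L=[[1,0,0],[0,1,0],[4,1,1]] U=[[-1,-1,3],[0,1,1],[0,0,1]]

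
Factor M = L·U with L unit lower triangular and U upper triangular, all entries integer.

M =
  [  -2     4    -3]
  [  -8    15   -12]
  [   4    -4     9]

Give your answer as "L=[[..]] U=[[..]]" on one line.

  r1 -= 4·r0 → [0,-1,0]
  r2 -= -2·r0 → [0,4,3]
  r2 -= -4·r1 → [0,0,3]

L=[[1,0,0],[4,1,0],[-2,-4,1]] U=[[-2,4,-3],[0,-1,0],[0,0,3]]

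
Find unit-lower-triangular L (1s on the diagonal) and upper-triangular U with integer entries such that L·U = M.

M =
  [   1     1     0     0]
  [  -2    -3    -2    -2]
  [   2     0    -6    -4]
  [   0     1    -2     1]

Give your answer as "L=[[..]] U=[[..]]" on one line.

  R1 -= -2·R0 → [0,-1,-2,-2]
  R2 -= 2·R0 → [0,-2,-6,-4]
  R3 -= 0·R0 → [0,1,-2,1]
  R2 -= 2·R1 → [0,0,-2,0]
  R3 -= -1·R1 → [0,0,-4,-1]
  R3 -= 2·R2 → [0,0,0,-1]

L=[[1,0,0,0],[-2,1,0,0],[2,2,1,0],[0,-1,2,1]] U=[[1,1,0,0],[0,-1,-2,-2],[0,0,-2,0],[0,0,0,-1]]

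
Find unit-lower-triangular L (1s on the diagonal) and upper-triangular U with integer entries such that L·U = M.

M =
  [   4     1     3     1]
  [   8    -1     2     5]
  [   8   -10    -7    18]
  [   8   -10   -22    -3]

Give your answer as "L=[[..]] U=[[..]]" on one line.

L=[[1,0,0,0],[2,1,0,0],[2,4,1,0],[2,4,-4,1]] U=[[4,1,3,1],[0,-3,-4,3],[0,0,3,4],[0,0,0,-1]]

  r1 -= 2·r0 → [0,-3,-4,3]
  r2 -= 2·r0 → [0,-12,-13,16]
  r3 -= 2·r0 → [0,-12,-28,-5]
  r2 -= 4·r1 → [0,0,3,4]
  r3 -= 4·r1 → [0,0,-12,-17]
  r3 -= -4·r2 → [0,0,0,-1]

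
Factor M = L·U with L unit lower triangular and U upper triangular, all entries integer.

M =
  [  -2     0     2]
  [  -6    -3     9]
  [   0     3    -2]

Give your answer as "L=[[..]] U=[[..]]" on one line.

  row1 -= 3·row0 → [0,-3,3]
  row2 -= 0·row0 → [0,3,-2]
  row2 -= -1·row1 → [0,0,1]

L=[[1,0,0],[3,1,0],[0,-1,1]] U=[[-2,0,2],[0,-3,3],[0,0,1]]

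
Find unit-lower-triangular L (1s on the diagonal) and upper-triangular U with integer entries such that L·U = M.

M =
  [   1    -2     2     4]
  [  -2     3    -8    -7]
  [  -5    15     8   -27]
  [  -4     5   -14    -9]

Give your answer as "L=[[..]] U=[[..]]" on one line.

L=[[1,0,0,0],[-2,1,0,0],[-5,-5,1,0],[-4,3,-3,1]] U=[[1,-2,2,4],[0,-1,-4,1],[0,0,-2,-2],[0,0,0,-2]]

  row1 -= -2·row0 → [0,-1,-4,1]
  row2 -= -5·row0 → [0,5,18,-7]
  row3 -= -4·row0 → [0,-3,-6,7]
  row2 -= -5·row1 → [0,0,-2,-2]
  row3 -= 3·row1 → [0,0,6,4]
  row3 -= -3·row2 → [0,0,0,-2]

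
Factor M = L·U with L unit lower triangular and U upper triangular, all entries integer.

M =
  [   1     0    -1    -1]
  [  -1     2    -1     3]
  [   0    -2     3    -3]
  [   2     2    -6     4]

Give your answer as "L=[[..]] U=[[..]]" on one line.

L=[[1,0,0,0],[-1,1,0,0],[0,-1,1,0],[2,1,-2,1]] U=[[1,0,-1,-1],[0,2,-2,2],[0,0,1,-1],[0,0,0,2]]

  r1 -= -1·r0 → [0,2,-2,2]
  r2 -= 0·r0 → [0,-2,3,-3]
  r3 -= 2·r0 → [0,2,-4,6]
  r2 -= -1·r1 → [0,0,1,-1]
  r3 -= 1·r1 → [0,0,-2,4]
  r3 -= -2·r2 → [0,0,0,2]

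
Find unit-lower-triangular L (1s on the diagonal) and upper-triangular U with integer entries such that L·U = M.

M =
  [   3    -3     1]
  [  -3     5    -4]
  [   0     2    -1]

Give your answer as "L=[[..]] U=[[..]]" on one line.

L=[[1,0,0],[-1,1,0],[0,1,1]] U=[[3,-3,1],[0,2,-3],[0,0,2]]

  r1 -= -1·r0 → [0,2,-3]
  r2 -= 0·r0 → [0,2,-1]
  r2 -= 1·r1 → [0,0,2]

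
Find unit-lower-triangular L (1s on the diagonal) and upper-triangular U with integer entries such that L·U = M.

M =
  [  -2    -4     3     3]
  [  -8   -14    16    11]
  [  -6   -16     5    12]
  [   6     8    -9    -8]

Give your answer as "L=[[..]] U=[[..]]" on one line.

  row1 -= 4·row0 → [0,2,4,-1]
  row2 -= 3·row0 → [0,-4,-4,3]
  row3 -= -3·row0 → [0,-4,0,1]
  row2 -= -2·row1 → [0,0,4,1]
  row3 -= -2·row1 → [0,0,8,-1]
  row3 -= 2·row2 → [0,0,0,-3]

L=[[1,0,0,0],[4,1,0,0],[3,-2,1,0],[-3,-2,2,1]] U=[[-2,-4,3,3],[0,2,4,-1],[0,0,4,1],[0,0,0,-3]]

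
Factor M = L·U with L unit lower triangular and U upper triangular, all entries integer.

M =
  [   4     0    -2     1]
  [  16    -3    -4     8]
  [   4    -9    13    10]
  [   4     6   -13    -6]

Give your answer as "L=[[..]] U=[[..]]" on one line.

L=[[1,0,0,0],[4,1,0,0],[1,3,1,0],[1,-2,-1,1]] U=[[4,0,-2,1],[0,-3,4,4],[0,0,3,-3],[0,0,0,-2]]

  row1 -= 4·row0 → [0,-3,4,4]
  row2 -= 1·row0 → [0,-9,15,9]
  row3 -= 1·row0 → [0,6,-11,-7]
  row2 -= 3·row1 → [0,0,3,-3]
  row3 -= -2·row1 → [0,0,-3,1]
  row3 -= -1·row2 → [0,0,0,-2]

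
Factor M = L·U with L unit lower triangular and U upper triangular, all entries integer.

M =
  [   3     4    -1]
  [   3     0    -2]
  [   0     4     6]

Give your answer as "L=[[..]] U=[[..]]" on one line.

  r1 -= 1·r0 → [0,-4,-1]
  r2 -= 0·r0 → [0,4,6]
  r2 -= -1·r1 → [0,0,5]

L=[[1,0,0],[1,1,0],[0,-1,1]] U=[[3,4,-1],[0,-4,-1],[0,0,5]]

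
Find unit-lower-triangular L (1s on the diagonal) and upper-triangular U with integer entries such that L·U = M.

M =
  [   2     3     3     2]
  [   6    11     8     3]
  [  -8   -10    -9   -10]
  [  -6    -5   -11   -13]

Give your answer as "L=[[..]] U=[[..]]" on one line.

L=[[1,0,0,0],[3,1,0,0],[-4,1,1,0],[-3,2,0,1]] U=[[2,3,3,2],[0,2,-1,-3],[0,0,4,1],[0,0,0,-1]]

  r1 -= 3·r0 → [0,2,-1,-3]
  r2 -= -4·r0 → [0,2,3,-2]
  r3 -= -3·r0 → [0,4,-2,-7]
  r2 -= 1·r1 → [0,0,4,1]
  r3 -= 2·r1 → [0,0,0,-1]
  r3 -= 0·r2 → [0,0,0,-1]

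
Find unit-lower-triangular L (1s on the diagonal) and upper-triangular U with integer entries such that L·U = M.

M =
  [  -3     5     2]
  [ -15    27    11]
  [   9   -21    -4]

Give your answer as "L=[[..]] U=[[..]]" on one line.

  R1 -= 5·R0 → [0,2,1]
  R2 -= -3·R0 → [0,-6,2]
  R2 -= -3·R1 → [0,0,5]

L=[[1,0,0],[5,1,0],[-3,-3,1]] U=[[-3,5,2],[0,2,1],[0,0,5]]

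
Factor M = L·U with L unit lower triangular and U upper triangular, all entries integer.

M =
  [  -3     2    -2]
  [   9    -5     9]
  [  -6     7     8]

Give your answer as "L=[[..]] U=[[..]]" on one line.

L=[[1,0,0],[-3,1,0],[2,3,1]] U=[[-3,2,-2],[0,1,3],[0,0,3]]

  r1 -= -3·r0 → [0,1,3]
  r2 -= 2·r0 → [0,3,12]
  r2 -= 3·r1 → [0,0,3]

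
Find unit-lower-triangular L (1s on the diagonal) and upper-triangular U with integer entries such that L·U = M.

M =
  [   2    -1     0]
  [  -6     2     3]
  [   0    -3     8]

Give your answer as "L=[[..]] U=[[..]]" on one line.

L=[[1,0,0],[-3,1,0],[0,3,1]] U=[[2,-1,0],[0,-1,3],[0,0,-1]]

  r1 -= -3·r0 → [0,-1,3]
  r2 -= 0·r0 → [0,-3,8]
  r2 -= 3·r1 → [0,0,-1]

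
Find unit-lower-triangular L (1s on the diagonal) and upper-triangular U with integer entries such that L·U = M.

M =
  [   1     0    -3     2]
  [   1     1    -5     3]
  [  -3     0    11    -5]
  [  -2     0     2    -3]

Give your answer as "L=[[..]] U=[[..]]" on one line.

L=[[1,0,0,0],[1,1,0,0],[-3,0,1,0],[-2,0,-2,1]] U=[[1,0,-3,2],[0,1,-2,1],[0,0,2,1],[0,0,0,3]]

  r1 -= 1·r0 → [0,1,-2,1]
  r2 -= -3·r0 → [0,0,2,1]
  r3 -= -2·r0 → [0,0,-4,1]
  r2 -= 0·r1 → [0,0,2,1]
  r3 -= 0·r1 → [0,0,-4,1]
  r3 -= -2·r2 → [0,0,0,3]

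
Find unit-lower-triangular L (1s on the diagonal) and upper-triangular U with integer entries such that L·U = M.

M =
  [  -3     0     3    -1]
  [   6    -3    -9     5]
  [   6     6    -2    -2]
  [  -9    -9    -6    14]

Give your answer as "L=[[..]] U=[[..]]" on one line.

  row1 -= -2·row0 → [0,-3,-3,3]
  row2 -= -2·row0 → [0,6,4,-4]
  row3 -= 3·row0 → [0,-9,-15,17]
  row2 -= -2·row1 → [0,0,-2,2]
  row3 -= 3·row1 → [0,0,-6,8]
  row3 -= 3·row2 → [0,0,0,2]

L=[[1,0,0,0],[-2,1,0,0],[-2,-2,1,0],[3,3,3,1]] U=[[-3,0,3,-1],[0,-3,-3,3],[0,0,-2,2],[0,0,0,2]]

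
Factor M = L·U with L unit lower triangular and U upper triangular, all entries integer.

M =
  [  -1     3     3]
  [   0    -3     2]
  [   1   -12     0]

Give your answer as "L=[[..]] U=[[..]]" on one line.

L=[[1,0,0],[0,1,0],[-1,3,1]] U=[[-1,3,3],[0,-3,2],[0,0,-3]]

  R1 -= 0·R0 → [0,-3,2]
  R2 -= -1·R0 → [0,-9,3]
  R2 -= 3·R1 → [0,0,-3]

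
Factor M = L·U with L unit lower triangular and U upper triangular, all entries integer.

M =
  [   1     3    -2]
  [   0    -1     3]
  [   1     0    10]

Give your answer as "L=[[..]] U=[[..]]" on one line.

L=[[1,0,0],[0,1,0],[1,3,1]] U=[[1,3,-2],[0,-1,3],[0,0,3]]

  r1 -= 0·r0 → [0,-1,3]
  r2 -= 1·r0 → [0,-3,12]
  r2 -= 3·r1 → [0,0,3]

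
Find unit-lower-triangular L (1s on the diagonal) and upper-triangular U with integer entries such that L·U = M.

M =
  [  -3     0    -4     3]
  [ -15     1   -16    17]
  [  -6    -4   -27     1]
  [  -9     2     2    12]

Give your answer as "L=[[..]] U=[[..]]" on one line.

  r1 -= 5·r0 → [0,1,4,2]
  r2 -= 2·r0 → [0,-4,-19,-5]
  r3 -= 3·r0 → [0,2,14,3]
  r2 -= -4·r1 → [0,0,-3,3]
  r3 -= 2·r1 → [0,0,6,-1]
  r3 -= -2·r2 → [0,0,0,5]

L=[[1,0,0,0],[5,1,0,0],[2,-4,1,0],[3,2,-2,1]] U=[[-3,0,-4,3],[0,1,4,2],[0,0,-3,3],[0,0,0,5]]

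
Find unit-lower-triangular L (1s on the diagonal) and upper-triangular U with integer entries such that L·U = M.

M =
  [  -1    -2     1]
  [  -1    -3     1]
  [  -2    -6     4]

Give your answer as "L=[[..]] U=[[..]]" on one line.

L=[[1,0,0],[1,1,0],[2,2,1]] U=[[-1,-2,1],[0,-1,0],[0,0,2]]

  R1 -= 1·R0 → [0,-1,0]
  R2 -= 2·R0 → [0,-2,2]
  R2 -= 2·R1 → [0,0,2]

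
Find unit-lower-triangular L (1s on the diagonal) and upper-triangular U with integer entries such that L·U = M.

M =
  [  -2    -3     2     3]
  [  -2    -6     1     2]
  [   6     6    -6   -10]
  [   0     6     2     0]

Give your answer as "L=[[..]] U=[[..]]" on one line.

L=[[1,0,0,0],[1,1,0,0],[-3,1,1,0],[0,-2,0,1]] U=[[-2,-3,2,3],[0,-3,-1,-1],[0,0,1,0],[0,0,0,-2]]

  r1 -= 1·r0 → [0,-3,-1,-1]
  r2 -= -3·r0 → [0,-3,0,-1]
  r3 -= 0·r0 → [0,6,2,0]
  r2 -= 1·r1 → [0,0,1,0]
  r3 -= -2·r1 → [0,0,0,-2]
  r3 -= 0·r2 → [0,0,0,-2]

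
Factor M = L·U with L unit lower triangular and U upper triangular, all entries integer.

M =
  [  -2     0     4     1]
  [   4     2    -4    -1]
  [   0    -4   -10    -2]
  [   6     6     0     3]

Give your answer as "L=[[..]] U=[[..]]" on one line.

L=[[1,0,0,0],[-2,1,0,0],[0,-2,1,0],[-3,3,0,1]] U=[[-2,0,4,1],[0,2,4,1],[0,0,-2,0],[0,0,0,3]]

  row1 -= -2·row0 → [0,2,4,1]
  row2 -= 0·row0 → [0,-4,-10,-2]
  row3 -= -3·row0 → [0,6,12,6]
  row2 -= -2·row1 → [0,0,-2,0]
  row3 -= 3·row1 → [0,0,0,3]
  row3 -= 0·row2 → [0,0,0,3]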